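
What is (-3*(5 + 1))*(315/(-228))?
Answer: 945/38 ≈ 24.868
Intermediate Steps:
(-3*(5 + 1))*(315/(-228)) = (-3*6)*(315*(-1/228)) = -18*(-105/76) = 945/38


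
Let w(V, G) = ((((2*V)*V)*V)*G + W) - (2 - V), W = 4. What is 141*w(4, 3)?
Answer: 54990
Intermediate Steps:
w(V, G) = 2 + V + 2*G*V**3 (w(V, G) = ((((2*V)*V)*V)*G + 4) - (2 - V) = (((2*V**2)*V)*G + 4) + (-2 + V) = ((2*V**3)*G + 4) + (-2 + V) = (2*G*V**3 + 4) + (-2 + V) = (4 + 2*G*V**3) + (-2 + V) = 2 + V + 2*G*V**3)
141*w(4, 3) = 141*(2 + 4 + 2*3*4**3) = 141*(2 + 4 + 2*3*64) = 141*(2 + 4 + 384) = 141*390 = 54990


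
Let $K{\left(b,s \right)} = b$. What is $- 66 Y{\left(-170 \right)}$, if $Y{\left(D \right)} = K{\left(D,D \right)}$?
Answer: $11220$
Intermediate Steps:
$Y{\left(D \right)} = D$
$- 66 Y{\left(-170 \right)} = \left(-66\right) \left(-170\right) = 11220$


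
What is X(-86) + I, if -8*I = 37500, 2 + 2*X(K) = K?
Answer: -9463/2 ≈ -4731.5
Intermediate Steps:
X(K) = -1 + K/2
I = -9375/2 (I = -1/8*37500 = -9375/2 ≈ -4687.5)
X(-86) + I = (-1 + (1/2)*(-86)) - 9375/2 = (-1 - 43) - 9375/2 = -44 - 9375/2 = -9463/2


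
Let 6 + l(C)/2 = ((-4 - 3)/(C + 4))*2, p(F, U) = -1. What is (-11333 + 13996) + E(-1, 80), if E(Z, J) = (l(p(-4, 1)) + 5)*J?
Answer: 4069/3 ≈ 1356.3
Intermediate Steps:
l(C) = -12 - 28/(4 + C) (l(C) = -12 + 2*(((-4 - 3)/(C + 4))*2) = -12 + 2*(-7/(4 + C)*2) = -12 + 2*(-14/(4 + C)) = -12 - 28/(4 + C))
E(Z, J) = -49*J/3 (E(Z, J) = (4*(-19 - 3*(-1))/(4 - 1) + 5)*J = (4*(-19 + 3)/3 + 5)*J = (4*(1/3)*(-16) + 5)*J = (-64/3 + 5)*J = -49*J/3)
(-11333 + 13996) + E(-1, 80) = (-11333 + 13996) - 49/3*80 = 2663 - 3920/3 = 4069/3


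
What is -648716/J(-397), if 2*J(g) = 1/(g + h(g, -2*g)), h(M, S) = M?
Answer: 1030161008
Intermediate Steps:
J(g) = 1/(4*g) (J(g) = 1/(2*(g + g)) = 1/(2*((2*g))) = (1/(2*g))/2 = 1/(4*g))
-648716/J(-397) = -648716/((1/4)/(-397)) = -648716/((1/4)*(-1/397)) = -648716/(-1/1588) = -648716*(-1588) = 1030161008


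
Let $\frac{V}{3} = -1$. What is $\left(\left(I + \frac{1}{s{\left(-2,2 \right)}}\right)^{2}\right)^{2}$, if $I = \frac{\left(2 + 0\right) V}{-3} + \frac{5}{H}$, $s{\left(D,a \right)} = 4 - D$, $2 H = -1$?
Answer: $\frac{4879681}{1296} \approx 3765.2$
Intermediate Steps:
$H = - \frac{1}{2}$ ($H = \frac{1}{2} \left(-1\right) = - \frac{1}{2} \approx -0.5$)
$V = -3$ ($V = 3 \left(-1\right) = -3$)
$I = -8$ ($I = \frac{\left(2 + 0\right) \left(-3\right)}{-3} + \frac{5}{- \frac{1}{2}} = 2 \left(-3\right) \left(- \frac{1}{3}\right) + 5 \left(-2\right) = \left(-6\right) \left(- \frac{1}{3}\right) - 10 = 2 - 10 = -8$)
$\left(\left(I + \frac{1}{s{\left(-2,2 \right)}}\right)^{2}\right)^{2} = \left(\left(-8 + \frac{1}{4 - -2}\right)^{2}\right)^{2} = \left(\left(-8 + \frac{1}{4 + 2}\right)^{2}\right)^{2} = \left(\left(-8 + \frac{1}{6}\right)^{2}\right)^{2} = \left(\left(- \frac{47}{6}\right)^{2}\right)^{2} = \left(\frac{2209}{36}\right)^{2} = \frac{4879681}{1296}$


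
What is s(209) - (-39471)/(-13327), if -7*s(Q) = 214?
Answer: -3128275/93289 ≈ -33.533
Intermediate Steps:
s(Q) = -214/7 (s(Q) = -⅐*214 = -214/7)
s(209) - (-39471)/(-13327) = -214/7 - (-39471)/(-13327) = -214/7 - (-39471)*(-1)/13327 = -214/7 - 1*39471/13327 = -214/7 - 39471/13327 = -3128275/93289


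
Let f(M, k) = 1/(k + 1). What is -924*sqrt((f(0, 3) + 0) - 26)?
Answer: -462*I*sqrt(103) ≈ -4688.8*I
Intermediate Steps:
f(M, k) = 1/(1 + k)
-924*sqrt((f(0, 3) + 0) - 26) = -924*sqrt((1/(1 + 3) + 0) - 26) = -924*sqrt((1/4 + 0) - 26) = -924*sqrt(1/4 - 26) = -462*I*sqrt(103)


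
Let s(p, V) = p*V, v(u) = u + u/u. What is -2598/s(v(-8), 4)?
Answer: 1299/14 ≈ 92.786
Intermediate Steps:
v(u) = 1 + u (v(u) = u + 1 = 1 + u)
s(p, V) = V*p
-2598/s(v(-8), 4) = -2598*1/(4*(1 - 8)) = -2598/(4*(-7)) = -2598/(-28) = -2598*(-1/28) = 1299/14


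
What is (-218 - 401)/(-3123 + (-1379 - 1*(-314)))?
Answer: 619/4188 ≈ 0.14780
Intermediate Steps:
(-218 - 401)/(-3123 + (-1379 - 1*(-314))) = -619/(-3123 + (-1379 + 314)) = -619/(-3123 - 1065) = -619/(-4188) = -619*(-1/4188) = 619/4188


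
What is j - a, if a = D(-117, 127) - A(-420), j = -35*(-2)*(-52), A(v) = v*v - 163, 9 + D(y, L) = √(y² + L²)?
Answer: 172606 - √29818 ≈ 1.7243e+5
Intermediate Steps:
D(y, L) = -9 + √(L² + y²) (D(y, L) = -9 + √(y² + L²) = -9 + √(L² + y²))
A(v) = -163 + v² (A(v) = v² - 163 = -163 + v²)
j = -3640 (j = 70*(-52) = -3640)
a = -176246 + √29818 (a = (-9 + √(127² + (-117)²)) - (-163 + (-420)²) = (-9 + √(16129 + 13689)) - (-163 + 176400) = (-9 + √29818) - 1*176237 = (-9 + √29818) - 176237 = -176246 + √29818 ≈ -1.7607e+5)
j - a = -3640 - (-176246 + √29818) = -3640 + (176246 - √29818) = 172606 - √29818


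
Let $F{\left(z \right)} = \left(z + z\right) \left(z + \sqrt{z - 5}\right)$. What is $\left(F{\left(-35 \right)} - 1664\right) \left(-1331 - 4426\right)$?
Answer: $-4525002 + 805980 i \sqrt{10} \approx -4.525 \cdot 10^{6} + 2.5487 \cdot 10^{6} i$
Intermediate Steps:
$F{\left(z \right)} = 2 z \left(z + \sqrt{-5 + z}\right)$
$\left(F{\left(-35 \right)} - 1664\right) \left(-1331 - 4426\right) = \left(2 \left(-35\right) \left(-35 + \sqrt{-5 - 35}\right) - 1664\right) \left(-1331 - 4426\right) = \left(2 \left(-35\right) \left(-35 + \sqrt{-40}\right) - 1664\right) \left(-5757\right) = \left(2 \left(-35\right) \left(-35 + 2 i \sqrt{10}\right) - 1664\right) \left(-5757\right) = \left(\left(2450 - 140 i \sqrt{10}\right) - 1664\right) \left(-5757\right) = \left(786 - 140 i \sqrt{10}\right) \left(-5757\right) = -4525002 + 805980 i \sqrt{10}$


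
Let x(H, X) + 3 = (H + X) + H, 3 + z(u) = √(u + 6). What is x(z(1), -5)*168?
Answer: -2352 + 336*√7 ≈ -1463.0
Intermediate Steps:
z(u) = -3 + √(6 + u) (z(u) = -3 + √(u + 6) = -3 + √(6 + u))
x(H, X) = -3 + X + 2*H (x(H, X) = -3 + ((H + X) + H) = -3 + (X + 2*H) = -3 + X + 2*H)
x(z(1), -5)*168 = (-3 - 5 + 2*(-3 + √(6 + 1)))*168 = (-3 - 5 + 2*(-3 + √7))*168 = (-3 - 5 + (-6 + 2*√7))*168 = (-14 + 2*√7)*168 = -2352 + 336*√7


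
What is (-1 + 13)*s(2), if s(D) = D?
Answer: 24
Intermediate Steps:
(-1 + 13)*s(2) = (-1 + 13)*2 = 12*2 = 24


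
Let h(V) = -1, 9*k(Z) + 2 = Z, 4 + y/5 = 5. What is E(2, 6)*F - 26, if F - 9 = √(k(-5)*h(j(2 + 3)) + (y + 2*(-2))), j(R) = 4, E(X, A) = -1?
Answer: -109/3 ≈ -36.333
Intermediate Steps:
y = 5 (y = -20 + 5*5 = -20 + 25 = 5)
k(Z) = -2/9 + Z/9
F = 31/3 (F = 9 + √((-2/9 + (⅑)*(-5))*(-1) + (5 + 2*(-2))) = 9 + √((-2/9 - 5/9)*(-1) + (5 - 4)) = 9 + √(-7/9*(-1) + 1) = 9 + √(7/9 + 1) = 9 + √(16/9) = 9 + 4/3 = 31/3 ≈ 10.333)
E(2, 6)*F - 26 = -1*31/3 - 26 = -31/3 - 26 = -109/3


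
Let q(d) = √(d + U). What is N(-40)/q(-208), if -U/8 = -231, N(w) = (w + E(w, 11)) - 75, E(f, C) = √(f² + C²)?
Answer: √410*(-115 + √1721)/820 ≈ -1.8153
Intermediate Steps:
E(f, C) = √(C² + f²)
N(w) = -75 + w + √(121 + w²) (N(w) = (w + √(11² + w²)) - 75 = (w + √(121 + w²)) - 75 = -75 + w + √(121 + w²))
U = 1848 (U = -8*(-231) = 1848)
q(d) = √(1848 + d) (q(d) = √(d + 1848) = √(1848 + d))
N(-40)/q(-208) = (-75 - 40 + √(121 + (-40)²))/(√(1848 - 208)) = (-75 - 40 + √(121 + 1600))/(√1640) = (-75 - 40 + √1721)/((2*√410)) = (-115 + √1721)*(√410/820) = √410*(-115 + √1721)/820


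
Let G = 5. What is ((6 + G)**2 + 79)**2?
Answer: 40000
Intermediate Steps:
((6 + G)**2 + 79)**2 = ((6 + 5)**2 + 79)**2 = (11**2 + 79)**2 = (121 + 79)**2 = 200**2 = 40000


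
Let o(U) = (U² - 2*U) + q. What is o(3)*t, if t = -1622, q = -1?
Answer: -3244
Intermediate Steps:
o(U) = -1 + U² - 2*U (o(U) = (U² - 2*U) - 1 = -1 + U² - 2*U)
o(3)*t = (-1 + 3² - 2*3)*(-1622) = (-1 + 9 - 6)*(-1622) = 2*(-1622) = -3244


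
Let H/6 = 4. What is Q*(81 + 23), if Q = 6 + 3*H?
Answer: 8112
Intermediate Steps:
H = 24 (H = 6*4 = 24)
Q = 78 (Q = 6 + 3*24 = 6 + 72 = 78)
Q*(81 + 23) = 78*(81 + 23) = 78*104 = 8112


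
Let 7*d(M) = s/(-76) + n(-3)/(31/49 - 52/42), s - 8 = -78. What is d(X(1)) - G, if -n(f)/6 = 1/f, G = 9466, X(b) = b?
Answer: -32015163/3382 ≈ -9466.3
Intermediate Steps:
s = -70 (s = 8 - 78 = -70)
n(f) = -6/f
d(M) = -1151/3382 (d(M) = (-70/(-76) + (-6/(-3))/(31/49 - 52/42))/7 = (-70*(-1/76) + (-6*(-1/3))/(31*(1/49) - 52*1/42))/7 = (35/38 + 2/(31/49 - 26/21))/7 = (35/38 + 2/(-89/147))/7 = (35/38 + 2*(-147/89))/7 = (35/38 - 294/89)/7 = (1/7)*(-8057/3382) = -1151/3382)
d(X(1)) - G = -1151/3382 - 1*9466 = -1151/3382 - 9466 = -32015163/3382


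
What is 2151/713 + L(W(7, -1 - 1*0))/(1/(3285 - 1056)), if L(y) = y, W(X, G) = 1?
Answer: 1591428/713 ≈ 2232.0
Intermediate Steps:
2151/713 + L(W(7, -1 - 1*0))/(1/(3285 - 1056)) = 2151/713 + 1/1/(3285 - 1056) = 2151*(1/713) + 1/1/2229 = 2151/713 + 1/(1/2229) = 2151/713 + 1*2229 = 2151/713 + 2229 = 1591428/713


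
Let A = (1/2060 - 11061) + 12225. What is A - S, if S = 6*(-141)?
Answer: 4140601/2060 ≈ 2010.0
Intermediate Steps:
S = -846
A = 2397841/2060 (A = (1/2060 - 11061) + 12225 = -22785659/2060 + 12225 = 2397841/2060 ≈ 1164.0)
A - S = 2397841/2060 - 1*(-846) = 2397841/2060 + 846 = 4140601/2060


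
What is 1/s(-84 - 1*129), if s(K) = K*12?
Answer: -1/2556 ≈ -0.00039124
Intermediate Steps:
s(K) = 12*K
1/s(-84 - 1*129) = 1/(12*(-84 - 1*129)) = 1/(12*(-84 - 129)) = 1/(12*(-213)) = 1/(-2556) = -1/2556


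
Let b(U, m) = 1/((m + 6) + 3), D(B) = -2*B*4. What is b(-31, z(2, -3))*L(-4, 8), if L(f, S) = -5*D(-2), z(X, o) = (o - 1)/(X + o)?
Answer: -80/13 ≈ -6.1538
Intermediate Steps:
D(B) = -8*B
z(X, o) = (-1 + o)/(X + o)
b(U, m) = 1/(9 + m) (b(U, m) = 1/((6 + m) + 3) = 1/(9 + m))
L(f, S) = -80 (L(f, S) = -(-40)*(-2) = -5*16 = -80)
b(-31, z(2, -3))*L(-4, 8) = -80/(9 + (-1 - 3)/(2 - 3)) = -80/(9 - 4/(-1)) = -80/(9 - 1*(-4)) = -80/(9 + 4) = -80/13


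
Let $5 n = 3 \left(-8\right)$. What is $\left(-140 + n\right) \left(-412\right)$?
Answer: $\frac{298288}{5} \approx 59658.0$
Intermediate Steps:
$n = - \frac{24}{5}$ ($n = \frac{3 \left(-8\right)}{5} = \frac{1}{5} \left(-24\right) = - \frac{24}{5} \approx -4.8$)
$\left(-140 + n\right) \left(-412\right) = \left(-140 - \frac{24}{5}\right) \left(-412\right) = \left(- \frac{724}{5}\right) \left(-412\right) = \frac{298288}{5}$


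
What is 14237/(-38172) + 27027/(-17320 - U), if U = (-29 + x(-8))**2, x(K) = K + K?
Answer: -1307089409/738437340 ≈ -1.7701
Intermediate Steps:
x(K) = 2*K
U = 2025 (U = (-29 + 2*(-8))**2 = (-29 - 16)**2 = (-45)**2 = 2025)
14237/(-38172) + 27027/(-17320 - U) = 14237/(-38172) + 27027/(-17320 - 1*2025) = 14237*(-1/38172) + 27027/(-17320 - 2025) = -14237/38172 + 27027/(-19345) = -14237/38172 + 27027*(-1/19345) = -14237/38172 - 27027/19345 = -1307089409/738437340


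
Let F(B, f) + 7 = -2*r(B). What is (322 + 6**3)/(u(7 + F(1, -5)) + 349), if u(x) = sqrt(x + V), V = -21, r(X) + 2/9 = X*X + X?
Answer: 844929/548215 - 807*I*sqrt(221)/548215 ≈ 1.5412 - 0.021884*I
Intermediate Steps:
r(X) = -2/9 + X + X**2 (r(X) = -2/9 + (X*X + X) = -2/9 + (X**2 + X) = -2/9 + (X + X**2) = -2/9 + X + X**2)
F(B, f) = -59/9 - 2*B - 2*B**2 (F(B, f) = -7 - 2*(-2/9 + B + B**2) = -7 + (4/9 - 2*B - 2*B**2) = -59/9 - 2*B - 2*B**2)
u(x) = sqrt(-21 + x) (u(x) = sqrt(x - 21) = sqrt(-21 + x))
(322 + 6**3)/(u(7 + F(1, -5)) + 349) = (322 + 6**3)/(sqrt(-21 + (7 + (-59/9 - 2*1 - 2*1**2))) + 349) = (322 + 216)/(sqrt(-21 + (7 + (-59/9 - 2 - 2*1))) + 349) = 538/(sqrt(-21 + (7 + (-59/9 - 2 - 2))) + 349) = 538/(sqrt(-21 + (7 - 95/9)) + 349) = 538/(sqrt(-21 - 32/9) + 349) = 538/(sqrt(-221/9) + 349) = 538/(I*sqrt(221)/3 + 349) = 538/(349 + I*sqrt(221)/3)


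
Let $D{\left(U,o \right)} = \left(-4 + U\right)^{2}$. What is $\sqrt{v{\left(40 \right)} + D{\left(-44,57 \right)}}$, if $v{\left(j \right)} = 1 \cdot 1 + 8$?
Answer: $3 \sqrt{257} \approx 48.094$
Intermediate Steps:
$v{\left(j \right)} = 9$ ($v{\left(j \right)} = 1 + 8 = 9$)
$\sqrt{v{\left(40 \right)} + D{\left(-44,57 \right)}} = \sqrt{9 + \left(-4 - 44\right)^{2}} = \sqrt{9 + \left(-48\right)^{2}} = \sqrt{9 + 2304} = \sqrt{2313} = 3 \sqrt{257}$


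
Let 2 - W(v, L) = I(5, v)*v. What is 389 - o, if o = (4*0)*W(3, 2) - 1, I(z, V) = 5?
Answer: 390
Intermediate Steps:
W(v, L) = 2 - 5*v
o = -1 (o = (4*0)*(2 - 5*3) - 1 = 0*(2 - 15) - 1 = 0*(-13) - 1 = 0 - 1 = -1)
389 - o = 389 - 1*(-1) = 389 + 1 = 390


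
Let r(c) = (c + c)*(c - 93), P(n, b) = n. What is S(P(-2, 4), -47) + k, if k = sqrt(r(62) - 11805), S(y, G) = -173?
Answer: -173 + I*sqrt(15649) ≈ -173.0 + 125.1*I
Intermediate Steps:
r(c) = 2*c*(-93 + c) (r(c) = (2*c)*(-93 + c) = 2*c*(-93 + c))
k = I*sqrt(15649) (k = sqrt(2*62*(-93 + 62) - 11805) = sqrt(2*62*(-31) - 11805) = sqrt(-3844 - 11805) = sqrt(-15649) = I*sqrt(15649) ≈ 125.1*I)
S(P(-2, 4), -47) + k = -173 + I*sqrt(15649)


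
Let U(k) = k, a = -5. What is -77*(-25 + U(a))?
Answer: 2310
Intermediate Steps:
-77*(-25 + U(a)) = -77*(-25 - 5) = -77*(-30) = 2310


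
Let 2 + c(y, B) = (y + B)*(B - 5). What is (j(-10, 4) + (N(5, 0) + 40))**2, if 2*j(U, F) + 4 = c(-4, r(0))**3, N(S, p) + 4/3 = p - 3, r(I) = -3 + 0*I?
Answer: 55836272209/9 ≈ 6.2040e+9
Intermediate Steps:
r(I) = -3 (r(I) = -3 + 0 = -3)
c(y, B) = -2 + (-5 + B)*(B + y) (c(y, B) = -2 + (y + B)*(B - 5) = -2 + (B + y)*(-5 + B) = -2 + (-5 + B)*(B + y))
N(S, p) = -13/3 + p (N(S, p) = -4/3 + (p - 3) = -4/3 + (-3 + p) = -13/3 + p)
j(U, F) = 78730 (j(U, F) = -2 + (-2 + (-3)**2 - 5*(-3) - 5*(-4) - 3*(-4))**3/2 = -2 + (-2 + 9 + 15 + 20 + 12)**3/2 = -2 + (1/2)*54**3 = -2 + (1/2)*157464 = -2 + 78732 = 78730)
(j(-10, 4) + (N(5, 0) + 40))**2 = (78730 + ((-13/3 + 0) + 40))**2 = (78730 + (-13/3 + 40))**2 = (78730 + 107/3)**2 = (236297/3)**2 = 55836272209/9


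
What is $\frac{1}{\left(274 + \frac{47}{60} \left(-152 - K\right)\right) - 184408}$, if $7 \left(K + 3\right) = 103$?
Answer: $- \frac{70}{12898357} \approx -5.427 \cdot 10^{-6}$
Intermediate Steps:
$K = \frac{82}{7}$ ($K = -3 + \frac{1}{7} \cdot 103 = -3 + \frac{103}{7} = \frac{82}{7} \approx 11.714$)
$\frac{1}{\left(274 + \frac{47}{60} \left(-152 - K\right)\right) - 184408} = \frac{1}{\left(274 + \frac{47}{60} \left(-152 - \frac{82}{7}\right)\right) - 184408} = \frac{1}{\left(274 + 47 \cdot \frac{1}{60} \left(-152 - \frac{82}{7}\right)\right) - 184408} = \frac{1}{\left(274 + \frac{47}{60} \left(- \frac{1146}{7}\right)\right) - 184408} = \frac{1}{\left(274 - \frac{8977}{70}\right) - 184408} = \frac{1}{\frac{10203}{70} - 184408} = \frac{1}{- \frac{12898357}{70}} = - \frac{70}{12898357}$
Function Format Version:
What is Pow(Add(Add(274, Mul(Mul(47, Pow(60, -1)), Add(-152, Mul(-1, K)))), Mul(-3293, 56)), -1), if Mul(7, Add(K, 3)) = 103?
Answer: Rational(-70, 12898357) ≈ -5.4270e-6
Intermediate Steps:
K = Rational(82, 7) (K = Add(-3, Mul(Rational(1, 7), 103)) = Add(-3, Rational(103, 7)) = Rational(82, 7) ≈ 11.714)
Pow(Add(Add(274, Mul(Mul(47, Pow(60, -1)), Add(-152, Mul(-1, K)))), Mul(-3293, 56)), -1) = Pow(Add(Add(274, Mul(Mul(47, Pow(60, -1)), Add(-152, Mul(-1, Rational(82, 7))))), Mul(-3293, 56)), -1) = Pow(Add(Add(274, Mul(Mul(47, Rational(1, 60)), Add(-152, Rational(-82, 7)))), -184408), -1) = Pow(Add(Add(274, Mul(Rational(47, 60), Rational(-1146, 7))), -184408), -1) = Pow(Add(Add(274, Rational(-8977, 70)), -184408), -1) = Pow(Add(Rational(10203, 70), -184408), -1) = Pow(Rational(-12898357, 70), -1) = Rational(-70, 12898357)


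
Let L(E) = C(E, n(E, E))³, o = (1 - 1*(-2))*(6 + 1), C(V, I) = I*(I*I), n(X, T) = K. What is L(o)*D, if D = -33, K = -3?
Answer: 649539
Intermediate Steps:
n(X, T) = -3
C(V, I) = I³ (C(V, I) = I*I² = I³)
o = 21 (o = (1 + 2)*7 = 3*7 = 21)
L(E) = -19683 (L(E) = ((-3)³)³ = (-27)³ = -19683)
L(o)*D = -19683*(-33) = 649539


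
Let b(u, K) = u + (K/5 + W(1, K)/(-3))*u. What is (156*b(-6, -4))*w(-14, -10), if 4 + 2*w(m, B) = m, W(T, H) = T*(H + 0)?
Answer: 64584/5 ≈ 12917.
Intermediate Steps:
W(T, H) = H*T (W(T, H) = T*H = H*T)
w(m, B) = -2 + m/2
b(u, K) = u - 2*K*u/15 (b(u, K) = u + (K/5 + (K*1)/(-3))*u = u + (K*(1/5) + K*(-1/3))*u = u + (K/5 - K/3)*u = u + (-2*K/15)*u = u - 2*K*u/15)
(156*b(-6, -4))*w(-14, -10) = (156*((1/15)*(-6)*(15 - 2*(-4))))*(-2 + (1/2)*(-14)) = (156*((1/15)*(-6)*(15 + 8)))*(-2 - 7) = (156*((1/15)*(-6)*23))*(-9) = (156*(-46/5))*(-9) = -7176/5*(-9) = 64584/5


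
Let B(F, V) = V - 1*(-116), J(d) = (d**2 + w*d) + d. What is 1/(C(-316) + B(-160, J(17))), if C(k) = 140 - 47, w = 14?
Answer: 1/753 ≈ 0.0013280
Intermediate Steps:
J(d) = d**2 + 15*d (J(d) = (d**2 + 14*d) + d = d**2 + 15*d)
B(F, V) = 116 + V (B(F, V) = V + 116 = 116 + V)
C(k) = 93
1/(C(-316) + B(-160, J(17))) = 1/(93 + (116 + 17*(15 + 17))) = 1/(93 + (116 + 17*32)) = 1/(93 + (116 + 544)) = 1/(93 + 660) = 1/753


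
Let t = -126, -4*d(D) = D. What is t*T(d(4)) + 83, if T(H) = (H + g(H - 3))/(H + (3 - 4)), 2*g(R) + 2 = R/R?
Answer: -23/2 ≈ -11.500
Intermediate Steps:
d(D) = -D/4
g(R) = -½ (g(R) = -1 + (R/R)/2 = -1 + (½)*1 = -1 + ½ = -½)
T(H) = (-½ + H)/(-1 + H) (T(H) = (H - ½)/(H + (3 - 4)) = (-½ + H)/(H - 1) = (-½ + H)/(-1 + H))
t*T(d(4)) + 83 = -126*(-½ - ¼*4)/(-1 - ¼*4) + 83 = -126*(-½ - 1)/(-1 - 1) + 83 = -126*(-3)/((-2)*2) + 83 = -(-63)*(-3)/2 + 83 = -126*¾ + 83 = -189/2 + 83 = -23/2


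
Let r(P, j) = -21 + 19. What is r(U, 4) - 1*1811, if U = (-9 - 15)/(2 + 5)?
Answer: -1813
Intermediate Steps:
U = -24/7 ≈ -3.4286
r(P, j) = -2
r(U, 4) - 1*1811 = -2 - 1*1811 = -2 - 1811 = -1813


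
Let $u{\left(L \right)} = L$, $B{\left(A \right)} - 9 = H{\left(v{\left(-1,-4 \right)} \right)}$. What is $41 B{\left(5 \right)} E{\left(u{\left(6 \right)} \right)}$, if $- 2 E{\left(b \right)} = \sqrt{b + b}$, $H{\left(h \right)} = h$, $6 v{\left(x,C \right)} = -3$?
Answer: $- \frac{697 \sqrt{3}}{2} \approx -603.62$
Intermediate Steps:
$v{\left(x,C \right)} = - \frac{1}{2}$ ($v{\left(x,C \right)} = \frac{1}{6} \left(-3\right) = - \frac{1}{2}$)
$B{\left(A \right)} = \frac{17}{2}$ ($B{\left(A \right)} = 9 - \frac{1}{2} = \frac{17}{2}$)
$E{\left(b \right)} = - \frac{\sqrt{2} \sqrt{b}}{2}$ ($E{\left(b \right)} = - \frac{\sqrt{b + b}}{2} = - \frac{\sqrt{2 b}}{2} = - \frac{\sqrt{2} \sqrt{b}}{2}$)
$41 B{\left(5 \right)} E{\left(u{\left(6 \right)} \right)} = 41 \cdot \frac{17}{2} \left(- \frac{\sqrt{2} \sqrt{6}}{2}\right) = \frac{697 \left(- \sqrt{3}\right)}{2} = - \frac{697 \sqrt{3}}{2}$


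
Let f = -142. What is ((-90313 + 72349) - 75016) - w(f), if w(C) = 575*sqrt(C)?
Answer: -92980 - 575*I*sqrt(142) ≈ -92980.0 - 6851.9*I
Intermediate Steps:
((-90313 + 72349) - 75016) - w(f) = ((-90313 + 72349) - 75016) - 575*sqrt(-142) = (-17964 - 75016) - 575*I*sqrt(142) = -92980 - 575*I*sqrt(142)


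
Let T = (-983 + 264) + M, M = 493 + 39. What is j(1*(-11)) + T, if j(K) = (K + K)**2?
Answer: 297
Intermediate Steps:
M = 532
j(K) = 4*K**2 (j(K) = (2*K)**2 = 4*K**2)
T = -187 (T = (-983 + 264) + 532 = -719 + 532 = -187)
j(1*(-11)) + T = 4*(1*(-11))**2 - 187 = 4*(-11)**2 - 187 = 4*121 - 187 = 484 - 187 = 297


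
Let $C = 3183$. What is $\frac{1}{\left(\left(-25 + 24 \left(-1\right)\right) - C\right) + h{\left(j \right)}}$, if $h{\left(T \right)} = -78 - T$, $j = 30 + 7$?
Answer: $- \frac{1}{3347} \approx -0.00029877$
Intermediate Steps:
$j = 37$
$\frac{1}{\left(\left(-25 + 24 \left(-1\right)\right) - C\right) + h{\left(j \right)}} = \frac{1}{\left(\left(-25 + 24 \left(-1\right)\right) - 3183\right) - 115} = \frac{1}{\left(\left(-25 - 24\right) - 3183\right) - 115} = \frac{1}{\left(-49 - 3183\right) - 115} = \frac{1}{-3232 - 115} = \frac{1}{-3347} = - \frac{1}{3347}$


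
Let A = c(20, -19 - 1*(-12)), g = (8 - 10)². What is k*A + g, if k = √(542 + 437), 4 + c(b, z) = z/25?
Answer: 4 - 107*√979/25 ≈ -129.92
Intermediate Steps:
g = 4 (g = (-2)² = 4)
c(b, z) = -4 + z/25
A = -107/25 (A = -4 + (-19 - 1*(-12))/25 = -4 + (-19 + 12)/25 = -4 + (1/25)*(-7) = -4 - 7/25 = -107/25 ≈ -4.2800)
k = √979 ≈ 31.289
k*A + g = √979*(-107/25) + 4 = -107*√979/25 + 4 = 4 - 107*√979/25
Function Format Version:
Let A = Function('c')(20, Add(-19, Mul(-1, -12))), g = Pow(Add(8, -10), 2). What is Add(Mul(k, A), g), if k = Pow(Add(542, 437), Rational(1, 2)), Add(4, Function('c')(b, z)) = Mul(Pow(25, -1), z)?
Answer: Add(4, Mul(Rational(-107, 25), Pow(979, Rational(1, 2)))) ≈ -129.92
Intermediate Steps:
g = 4 (g = Pow(-2, 2) = 4)
Function('c')(b, z) = Add(-4, Mul(Rational(1, 25), z)) (Function('c')(b, z) = Add(-4, Mul(Pow(25, -1), z)) = Add(-4, Mul(Rational(1, 25), z)))
A = Rational(-107, 25) (A = Add(-4, Mul(Rational(1, 25), Add(-19, Mul(-1, -12)))) = Add(-4, Mul(Rational(1, 25), Add(-19, 12))) = Add(-4, Mul(Rational(1, 25), -7)) = Add(-4, Rational(-7, 25)) = Rational(-107, 25) ≈ -4.2800)
k = Pow(979, Rational(1, 2)) ≈ 31.289
Add(Mul(k, A), g) = Add(Mul(Pow(979, Rational(1, 2)), Rational(-107, 25)), 4) = Add(Mul(Rational(-107, 25), Pow(979, Rational(1, 2))), 4) = Add(4, Mul(Rational(-107, 25), Pow(979, Rational(1, 2))))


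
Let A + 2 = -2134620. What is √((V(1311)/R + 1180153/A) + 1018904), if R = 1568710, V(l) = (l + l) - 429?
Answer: √714069266887636151116077422970/837150719405 ≈ 1009.4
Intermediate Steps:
V(l) = -429 + 2*l (V(l) = 2*l - 429 = -429 + 2*l)
A = -2134622 (A = -2 - 2134620 = -2134622)
√((V(1311)/R + 1180153/A) + 1018904) = √(((-429 + 2*1311)/1568710 + 1180153/(-2134622)) + 1018904) = √(((-429 + 2622)*(1/1568710) + 1180153*(-1/2134622)) + 1018904) = √((2193*(1/1568710) - 1180153/2134622) + 1018904) = √((2193/1568710 - 1180153/2134622) + 1018904) = √(-461659146646/837150719405 + 1018904) = √(852975754945485474/837150719405) = √714069266887636151116077422970/837150719405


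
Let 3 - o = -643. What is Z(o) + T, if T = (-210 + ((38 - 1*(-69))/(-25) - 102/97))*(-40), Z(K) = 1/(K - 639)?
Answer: 29242509/3395 ≈ 8613.4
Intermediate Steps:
o = 646 (o = 3 - 1*(-643) = 3 + 643 = 646)
Z(K) = 1/(-639 + K)
T = 4177432/485 (T = (-210 + ((38 + 69)*(-1/25) - 102*1/97))*(-40) = (-210 + (107*(-1/25) - 102/97))*(-40) = (-210 + (-107/25 - 102/97))*(-40) = (-210 - 12929/2425)*(-40) = -522179/2425*(-40) = 4177432/485 ≈ 8613.3)
Z(o) + T = 1/(-639 + 646) + 4177432/485 = 1/7 + 4177432/485 = ⅐ + 4177432/485 = 29242509/3395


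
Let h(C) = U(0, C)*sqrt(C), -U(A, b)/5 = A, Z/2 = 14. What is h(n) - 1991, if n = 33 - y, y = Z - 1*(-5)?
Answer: -1991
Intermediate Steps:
Z = 28 (Z = 2*14 = 28)
U(A, b) = -5*A
y = 33 (y = 28 - 1*(-5) = 28 + 5 = 33)
n = 0 (n = 33 - 1*33 = 33 - 33 = 0)
h(C) = 0 (h(C) = (-5*0)*sqrt(C) = 0*sqrt(C) = 0)
h(n) - 1991 = 0 - 1991 = -1991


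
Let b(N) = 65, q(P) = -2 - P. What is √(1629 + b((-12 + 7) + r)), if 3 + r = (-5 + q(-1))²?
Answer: 11*√14 ≈ 41.158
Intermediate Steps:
r = 33 (r = -3 + (-5 + (-2 - 1*(-1)))² = -3 + (-5 + (-2 + 1))² = -3 + (-5 - 1)² = -3 + (-6)² = -3 + 36 = 33)
√(1629 + b((-12 + 7) + r)) = √(1629 + 65) = √1694 = 11*√14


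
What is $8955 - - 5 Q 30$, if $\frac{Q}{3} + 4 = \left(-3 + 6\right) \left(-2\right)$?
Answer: $4455$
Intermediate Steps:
$Q = -30$ ($Q = -12 + 3 \left(-3 + 6\right) \left(-2\right) = -12 + 3 \cdot 3 \left(-2\right) = -12 + 3 \left(-6\right) = -12 - 18 = -30$)
$8955 - - 5 Q 30 = 8955 - \left(-5\right) \left(-30\right) 30 = 8955 - 150 \cdot 30 = 8955 - 4500 = 4455$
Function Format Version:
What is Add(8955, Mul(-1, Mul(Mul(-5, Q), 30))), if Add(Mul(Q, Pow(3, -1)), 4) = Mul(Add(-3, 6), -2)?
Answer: 4455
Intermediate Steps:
Q = -30 (Q = Add(-12, Mul(3, Mul(Add(-3, 6), -2))) = Add(-12, Mul(3, Mul(3, -2))) = Add(-12, Mul(3, -6)) = Add(-12, -18) = -30)
Add(8955, Mul(-1, Mul(Mul(-5, Q), 30))) = Add(8955, Mul(-1, Mul(Mul(-5, -30), 30))) = Add(8955, Mul(-1, Mul(150, 30))) = Add(8955, Mul(-1, 4500)) = Add(8955, -4500) = 4455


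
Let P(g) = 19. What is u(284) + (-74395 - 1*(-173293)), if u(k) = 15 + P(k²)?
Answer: 98932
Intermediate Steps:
u(k) = 34 (u(k) = 15 + 19 = 34)
u(284) + (-74395 - 1*(-173293)) = 34 + (-74395 - 1*(-173293)) = 34 + (-74395 + 173293) = 34 + 98898 = 98932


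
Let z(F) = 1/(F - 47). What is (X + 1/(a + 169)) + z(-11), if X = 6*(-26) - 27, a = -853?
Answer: -3630359/19836 ≈ -183.02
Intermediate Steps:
X = -183 (X = -156 - 27 = -183)
z(F) = 1/(-47 + F)
(X + 1/(a + 169)) + z(-11) = (-183 + 1/(-853 + 169)) + 1/(-47 - 11) = (-183 + 1/(-684)) + 1/(-58) = (-183 - 1/684) - 1/58 = -125173/684 - 1/58 = -3630359/19836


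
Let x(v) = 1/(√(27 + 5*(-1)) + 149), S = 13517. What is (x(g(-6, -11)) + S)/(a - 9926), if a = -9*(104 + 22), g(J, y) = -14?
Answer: -74948423/61324935 + √22/245299740 ≈ -1.2222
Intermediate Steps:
a = -1134 (a = -9*126 = -1134)
x(v) = 1/(149 + √22) (x(v) = 1/(√(27 - 5) + 149) = 1/(√22 + 149) = 1/(149 + √22))
(x(g(-6, -11)) + S)/(a - 9926) = ((149/22179 - √22/22179) + 13517)/(-1134 - 9926) = (299793692/22179 - √22/22179)/(-11060) = (299793692/22179 - √22/22179)*(-1/11060) = -74948423/61324935 + √22/245299740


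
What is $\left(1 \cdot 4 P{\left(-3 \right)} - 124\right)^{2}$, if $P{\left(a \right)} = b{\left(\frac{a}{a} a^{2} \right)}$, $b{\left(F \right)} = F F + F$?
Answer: $55696$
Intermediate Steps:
$b{\left(F \right)} = F + F^{2}$ ($b{\left(F \right)} = F^{2} + F = F + F^{2}$)
$P{\left(a \right)} = a^{2} \left(1 + a^{2}\right)$ ($P{\left(a \right)} = \frac{a}{a} a^{2} \left(1 + \frac{a}{a} a^{2}\right) = 1 a^{2} \left(1 + 1 a^{2}\right) = a^{2} \left(1 + a^{2}\right)$)
$\left(1 \cdot 4 P{\left(-3 \right)} - 124\right)^{2} = \left(1 \cdot 4 \left(\left(-3\right)^{2} + \left(-3\right)^{4}\right) - 124\right)^{2} = \left(4 \left(9 + 81\right) - 124\right)^{2} = \left(4 \cdot 90 - 124\right)^{2} = \left(360 - 124\right)^{2} = 236^{2} = 55696$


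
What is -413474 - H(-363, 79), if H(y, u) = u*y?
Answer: -384797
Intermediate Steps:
-413474 - H(-363, 79) = -413474 - 79*(-363) = -413474 - 1*(-28677) = -413474 + 28677 = -384797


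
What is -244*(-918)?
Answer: 223992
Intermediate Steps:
-244*(-918) = -122*(-1836) = 223992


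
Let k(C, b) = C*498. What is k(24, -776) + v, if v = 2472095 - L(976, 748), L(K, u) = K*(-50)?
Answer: 2532847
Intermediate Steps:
k(C, b) = 498*C
L(K, u) = -50*K
v = 2520895 (v = 2472095 - (-50)*976 = 2472095 - 1*(-48800) = 2472095 + 48800 = 2520895)
k(24, -776) + v = 498*24 + 2520895 = 11952 + 2520895 = 2532847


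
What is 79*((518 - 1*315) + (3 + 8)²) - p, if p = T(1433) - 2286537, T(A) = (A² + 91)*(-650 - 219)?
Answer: 1786873153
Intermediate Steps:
T(A) = -79079 - 869*A² (T(A) = (91 + A²)*(-869) = -79079 - 869*A²)
p = -1786847557 (p = (-79079 - 869*1433²) - 2286537 = (-79079 - 869*2053489) - 2286537 = (-79079 - 1784481941) - 2286537 = -1784561020 - 2286537 = -1786847557)
79*((518 - 1*315) + (3 + 8)²) - p = 79*((518 - 1*315) + (3 + 8)²) - 1*(-1786847557) = 79*((518 - 315) + 11²) + 1786847557 = 79*(203 + 121) + 1786847557 = 79*324 + 1786847557 = 25596 + 1786847557 = 1786873153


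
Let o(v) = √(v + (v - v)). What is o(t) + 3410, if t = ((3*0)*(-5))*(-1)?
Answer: 3410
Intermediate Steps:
t = 0 (t = (0*(-5))*(-1) = 0*(-1) = 0)
o(v) = √v (o(v) = √(v + 0) = √v)
o(t) + 3410 = √0 + 3410 = 0 + 3410 = 3410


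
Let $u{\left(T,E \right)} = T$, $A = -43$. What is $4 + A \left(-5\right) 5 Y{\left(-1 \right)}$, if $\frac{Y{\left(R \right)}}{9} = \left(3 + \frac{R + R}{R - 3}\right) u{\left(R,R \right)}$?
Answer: $- \frac{67717}{2} \approx -33859.0$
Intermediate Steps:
$Y{\left(R \right)} = 9 R \left(3 + \frac{2 R}{-3 + R}\right)$ ($Y{\left(R \right)} = 9 \left(3 + \frac{R + R}{R - 3}\right) R = 9 \left(3 + \frac{2 R}{-3 + R}\right) R = 9 R \left(3 + \frac{2 R}{-3 + R}\right)$)
$4 + A \left(-5\right) 5 Y{\left(-1 \right)} = 4 - 43 \left(-5\right) 5 \cdot 9 \left(-1\right) \frac{1}{-3 - 1} \left(-9 + 5 \left(-1\right)\right) = 4 - 43 \left(- 25 \cdot 9 \left(-1\right) \frac{1}{-4} \left(-9 - 5\right)\right) = 4 - 43 \left(- 25 \cdot 9 \left(-1\right) \left(- \frac{1}{4}\right) \left(-14\right)\right) = 4 - 43 \left(\left(-25\right) \left(- \frac{63}{2}\right)\right) = 4 - \frac{67725}{2} = - \frac{67717}{2}$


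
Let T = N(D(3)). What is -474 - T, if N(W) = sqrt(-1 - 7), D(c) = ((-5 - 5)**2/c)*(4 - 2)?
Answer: -474 - 2*I*sqrt(2) ≈ -474.0 - 2.8284*I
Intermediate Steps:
D(c) = 200/c (D(c) = ((-10)**2/c)*2 = (100/c)*2 = 200/c)
N(W) = 2*I*sqrt(2) (N(W) = sqrt(-8) = 2*I*sqrt(2))
T = 2*I*sqrt(2) ≈ 2.8284*I
-474 - T = -474 - 2*I*sqrt(2)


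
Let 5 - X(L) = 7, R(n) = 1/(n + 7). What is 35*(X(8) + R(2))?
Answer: -595/9 ≈ -66.111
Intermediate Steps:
R(n) = 1/(7 + n)
X(L) = -2 (X(L) = 5 - 1*7 = 5 - 7 = -2)
35*(X(8) + R(2)) = 35*(-2 + 1/(7 + 2)) = 35*(-2 + 1/9) = 35*(-2 + ⅑) = 35*(-17/9) = -595/9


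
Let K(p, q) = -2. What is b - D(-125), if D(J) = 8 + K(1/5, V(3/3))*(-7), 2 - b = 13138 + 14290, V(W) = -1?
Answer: -27448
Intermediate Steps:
b = -27426 (b = 2 - (13138 + 14290) = 2 - 1*27428 = 2 - 27428 = -27426)
D(J) = 22 (D(J) = 8 - 2*(-7) = 8 + 14 = 22)
b - D(-125) = -27426 - 1*22 = -27426 - 22 = -27448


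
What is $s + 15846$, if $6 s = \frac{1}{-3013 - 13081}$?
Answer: $\frac{1530153143}{96564} \approx 15846.0$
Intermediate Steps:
$s = - \frac{1}{96564}$ ($s = \frac{1}{6 \left(-3013 - 13081\right)} = \frac{1}{6 \left(-16094\right)} = \frac{1}{6} \left(- \frac{1}{16094}\right) = - \frac{1}{96564} \approx -1.0356 \cdot 10^{-5}$)
$s + 15846 = - \frac{1}{96564} + 15846 = \frac{1530153143}{96564}$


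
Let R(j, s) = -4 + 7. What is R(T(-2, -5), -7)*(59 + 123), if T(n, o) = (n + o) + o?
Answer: 546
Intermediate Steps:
T(n, o) = n + 2*o
R(j, s) = 3
R(T(-2, -5), -7)*(59 + 123) = 3*(59 + 123) = 3*182 = 546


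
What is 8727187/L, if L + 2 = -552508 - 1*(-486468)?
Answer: -8727187/66042 ≈ -132.15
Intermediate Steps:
L = -66042 (L = -2 + (-552508 - 1*(-486468)) = -2 + (-552508 + 486468) = -2 - 66040 = -66042)
8727187/L = 8727187/(-66042) = 8727187*(-1/66042) = -8727187/66042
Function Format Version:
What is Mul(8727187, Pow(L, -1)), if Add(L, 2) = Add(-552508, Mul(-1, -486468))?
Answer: Rational(-8727187, 66042) ≈ -132.15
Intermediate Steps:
L = -66042 (L = Add(-2, Add(-552508, Mul(-1, -486468))) = Add(-2, Add(-552508, 486468)) = Add(-2, -66040) = -66042)
Mul(8727187, Pow(L, -1)) = Mul(8727187, Pow(-66042, -1)) = Mul(8727187, Rational(-1, 66042)) = Rational(-8727187, 66042)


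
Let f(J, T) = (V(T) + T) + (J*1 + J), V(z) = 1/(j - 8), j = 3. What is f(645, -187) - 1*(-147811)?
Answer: 744569/5 ≈ 1.4891e+5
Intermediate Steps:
V(z) = -⅕ (V(z) = 1/(3 - 8) = 1/(-5) = -⅕)
f(J, T) = -⅕ + T + 2*J (f(J, T) = (-⅕ + T) + (J*1 + J) = (-⅕ + T) + (J + J) = (-⅕ + T) + 2*J = -⅕ + T + 2*J)
f(645, -187) - 1*(-147811) = (-⅕ - 187 + 2*645) - 1*(-147811) = (-⅕ - 187 + 1290) + 147811 = 5514/5 + 147811 = 744569/5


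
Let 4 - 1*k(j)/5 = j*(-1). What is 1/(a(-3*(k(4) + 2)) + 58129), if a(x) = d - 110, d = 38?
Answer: 1/58057 ≈ 1.7224e-5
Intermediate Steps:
k(j) = 20 + 5*j (k(j) = 20 - 5*j*(-1) = 20 - (-5)*j = 20 + 5*j)
a(x) = -72 (a(x) = 38 - 110 = -72)
1/(a(-3*(k(4) + 2)) + 58129) = 1/(-72 + 58129) = 1/58057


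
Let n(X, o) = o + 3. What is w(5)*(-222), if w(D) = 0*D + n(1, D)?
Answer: -1776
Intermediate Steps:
n(X, o) = 3 + o
w(D) = 3 + D (w(D) = 0*D + (3 + D) = 0 + (3 + D) = 3 + D)
w(5)*(-222) = (3 + 5)*(-222) = 8*(-222) = -1776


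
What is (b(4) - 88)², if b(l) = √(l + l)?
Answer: 7752 - 352*√2 ≈ 7254.2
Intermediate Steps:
b(l) = √2*√l (b(l) = √(2*l) = √2*√l)
(b(4) - 88)² = (√2*√4 - 88)² = (√2*2 - 88)² = (2*√2 - 88)² = (-88 + 2*√2)²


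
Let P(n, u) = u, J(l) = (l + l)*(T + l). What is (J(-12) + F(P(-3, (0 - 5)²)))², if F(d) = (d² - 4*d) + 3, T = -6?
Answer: 921600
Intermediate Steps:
J(l) = 2*l*(-6 + l) (J(l) = (l + l)*(-6 + l) = (2*l)*(-6 + l) = 2*l*(-6 + l))
F(d) = 3 + d² - 4*d
(J(-12) + F(P(-3, (0 - 5)²)))² = (2*(-12)*(-6 - 12) + (3 + ((0 - 5)²)² - 4*(0 - 5)²))² = (2*(-12)*(-18) + (3 + ((-5)²)² - 4*(-5)²))² = (432 + (3 + 25² - 4*25))² = (432 + (3 + 625 - 100))² = (432 + 528)² = 960² = 921600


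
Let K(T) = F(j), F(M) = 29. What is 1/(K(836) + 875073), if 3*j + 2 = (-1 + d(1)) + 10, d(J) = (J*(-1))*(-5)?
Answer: 1/875102 ≈ 1.1427e-6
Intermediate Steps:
d(J) = 5*J (d(J) = -J*(-5) = 5*J)
j = 4 (j = -2/3 + ((-1 + 5*1) + 10)/3 = -2/3 + ((-1 + 5) + 10)/3 = -2/3 + (4 + 10)/3 = -2/3 + (1/3)*14 = -2/3 + 14/3 = 4)
K(T) = 29
1/(K(836) + 875073) = 1/(29 + 875073) = 1/875102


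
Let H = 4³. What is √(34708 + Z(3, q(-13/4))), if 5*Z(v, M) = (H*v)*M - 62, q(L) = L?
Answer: 9*√10670/5 ≈ 185.93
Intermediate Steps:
H = 64
Z(v, M) = -62/5 + 64*M*v/5 (Z(v, M) = ((64*v)*M - 62)/5 = (64*M*v - 62)/5 = (-62 + 64*M*v)/5 = -62/5 + 64*M*v/5)
√(34708 + Z(3, q(-13/4))) = √(34708 + (-62/5 + (64/5)*(-13/4)*3)) = √(34708 + (-62/5 - 624/5)) = √(34708 - 686/5) = √(172854/5) = 9*√10670/5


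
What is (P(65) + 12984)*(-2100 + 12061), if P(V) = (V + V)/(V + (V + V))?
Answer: 388020794/3 ≈ 1.2934e+8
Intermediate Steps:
P(V) = ⅔ (P(V) = (2*V)/(V + 2*V) = (2*V)/((3*V)) = (2*V)*(1/(3*V)) = ⅔)
(P(65) + 12984)*(-2100 + 12061) = (⅔ + 12984)*(-2100 + 12061) = (38954/3)*9961 = 388020794/3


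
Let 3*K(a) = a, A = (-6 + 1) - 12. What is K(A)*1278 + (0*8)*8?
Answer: -7242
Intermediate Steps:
A = -17 (A = -5 - 12 = -17)
K(a) = a/3
K(A)*1278 + (0*8)*8 = ((1/3)*(-17))*1278 + (0*8)*8 = -17/3*1278 + 0*8 = -7242 + 0 = -7242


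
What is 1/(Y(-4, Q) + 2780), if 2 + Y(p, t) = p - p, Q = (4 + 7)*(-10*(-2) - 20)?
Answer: 1/2778 ≈ 0.00035997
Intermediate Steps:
Q = 0 (Q = 11*(20 - 20) = 11*0 = 0)
Y(p, t) = -2 (Y(p, t) = -2 + (p - p) = -2 + 0 = -2)
1/(Y(-4, Q) + 2780) = 1/(-2 + 2780) = 1/2778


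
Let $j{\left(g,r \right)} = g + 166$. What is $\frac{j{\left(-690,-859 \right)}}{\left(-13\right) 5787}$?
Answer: $\frac{524}{75231} \approx 0.0069652$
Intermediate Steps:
$j{\left(g,r \right)} = 166 + g$
$\frac{j{\left(-690,-859 \right)}}{\left(-13\right) 5787} = \frac{166 - 690}{\left(-13\right) 5787} = - \frac{524}{-75231} = \left(-524\right) \left(- \frac{1}{75231}\right) = \frac{524}{75231}$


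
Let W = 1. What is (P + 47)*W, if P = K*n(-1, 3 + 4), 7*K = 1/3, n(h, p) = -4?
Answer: 983/21 ≈ 46.810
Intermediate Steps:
K = 1/21 (K = (⅐)/3 = (⅐)*(⅓) = 1/21 ≈ 0.047619)
P = -4/21 (P = (1/21)*(-4) = -4/21 ≈ -0.19048)
(P + 47)*W = (-4/21 + 47)*1 = (983/21)*1 = 983/21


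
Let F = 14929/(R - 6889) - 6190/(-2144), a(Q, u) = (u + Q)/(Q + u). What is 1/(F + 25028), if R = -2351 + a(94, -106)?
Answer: 9904208/247895108641 ≈ 3.9953e-5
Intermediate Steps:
a(Q, u) = 1 (a(Q, u) = (Q + u)/(Q + u) = 1)
R = -2350 (R = -2351 + 1 = -2350)
F = 12590817/9904208 (F = 14929/(-2350 - 6889) - 6190/(-2144) = 14929/(-9239) - 6190*(-1/2144) = 14929*(-1/9239) + 3095/1072 = -14929/9239 + 3095/1072 = 12590817/9904208 ≈ 1.2713)
1/(F + 25028) = 1/(12590817/9904208 + 25028) = 1/(247895108641/9904208) = 9904208/247895108641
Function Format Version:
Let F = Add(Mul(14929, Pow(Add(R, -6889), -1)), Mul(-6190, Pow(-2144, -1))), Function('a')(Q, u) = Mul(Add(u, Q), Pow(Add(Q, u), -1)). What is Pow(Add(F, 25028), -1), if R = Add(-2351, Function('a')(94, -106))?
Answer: Rational(9904208, 247895108641) ≈ 3.9953e-5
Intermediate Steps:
Function('a')(Q, u) = 1 (Function('a')(Q, u) = Mul(Add(Q, u), Pow(Add(Q, u), -1)) = 1)
R = -2350 (R = Add(-2351, 1) = -2350)
F = Rational(12590817, 9904208) (F = Add(Mul(14929, Pow(Add(-2350, -6889), -1)), Mul(-6190, Pow(-2144, -1))) = Add(Mul(14929, Pow(-9239, -1)), Mul(-6190, Rational(-1, 2144))) = Add(Mul(14929, Rational(-1, 9239)), Rational(3095, 1072)) = Add(Rational(-14929, 9239), Rational(3095, 1072)) = Rational(12590817, 9904208) ≈ 1.2713)
Pow(Add(F, 25028), -1) = Pow(Add(Rational(12590817, 9904208), 25028), -1) = Pow(Rational(247895108641, 9904208), -1) = Rational(9904208, 247895108641)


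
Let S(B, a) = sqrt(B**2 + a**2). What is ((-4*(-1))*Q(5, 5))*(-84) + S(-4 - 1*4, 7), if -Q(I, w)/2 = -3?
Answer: -2016 + sqrt(113) ≈ -2005.4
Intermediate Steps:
Q(I, w) = 6 (Q(I, w) = -2*(-3) = 6)
((-4*(-1))*Q(5, 5))*(-84) + S(-4 - 1*4, 7) = (-4*(-1)*6)*(-84) + sqrt((-4 - 1*4)**2 + 7**2) = (4*6)*(-84) + sqrt((-4 - 4)**2 + 49) = 24*(-84) + sqrt((-8)**2 + 49) = -2016 + sqrt(64 + 49) = -2016 + sqrt(113)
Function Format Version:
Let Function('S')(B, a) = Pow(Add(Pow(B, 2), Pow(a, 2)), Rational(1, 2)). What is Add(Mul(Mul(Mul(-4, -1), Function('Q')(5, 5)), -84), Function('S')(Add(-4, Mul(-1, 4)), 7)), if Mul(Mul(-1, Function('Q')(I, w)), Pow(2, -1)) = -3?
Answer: Add(-2016, Pow(113, Rational(1, 2))) ≈ -2005.4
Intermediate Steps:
Function('Q')(I, w) = 6 (Function('Q')(I, w) = Mul(-2, -3) = 6)
Add(Mul(Mul(Mul(-4, -1), Function('Q')(5, 5)), -84), Function('S')(Add(-4, Mul(-1, 4)), 7)) = Add(Mul(Mul(Mul(-4, -1), 6), -84), Pow(Add(Pow(Add(-4, Mul(-1, 4)), 2), Pow(7, 2)), Rational(1, 2))) = Add(Mul(Mul(4, 6), -84), Pow(Add(Pow(Add(-4, -4), 2), 49), Rational(1, 2))) = Add(Mul(24, -84), Pow(Add(Pow(-8, 2), 49), Rational(1, 2))) = Add(-2016, Pow(Add(64, 49), Rational(1, 2))) = Add(-2016, Pow(113, Rational(1, 2)))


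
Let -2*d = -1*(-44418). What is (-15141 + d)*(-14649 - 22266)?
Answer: 1378775250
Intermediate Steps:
d = -22209 (d = -(-1)*(-44418)/2 = -1/2*44418 = -22209)
(-15141 + d)*(-14649 - 22266) = (-15141 - 22209)*(-14649 - 22266) = -37350*(-36915) = 1378775250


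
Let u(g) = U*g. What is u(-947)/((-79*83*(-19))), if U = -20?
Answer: 18940/124583 ≈ 0.15203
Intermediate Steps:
u(g) = -20*g
u(-947)/((-79*83*(-19))) = (-20*(-947))/((-79*83*(-19))) = 18940/((-6557*(-19))) = 18940/124583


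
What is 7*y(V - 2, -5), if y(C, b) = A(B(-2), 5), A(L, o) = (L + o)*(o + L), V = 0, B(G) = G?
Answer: 63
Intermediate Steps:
A(L, o) = (L + o)² (A(L, o) = (L + o)*(L + o) = (L + o)²)
y(C, b) = 9 (y(C, b) = (-2 + 5)² = 3² = 9)
7*y(V - 2, -5) = 7*9 = 63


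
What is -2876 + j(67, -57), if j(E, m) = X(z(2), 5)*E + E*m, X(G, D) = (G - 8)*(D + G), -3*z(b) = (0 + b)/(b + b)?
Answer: -336227/36 ≈ -9339.6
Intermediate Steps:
z(b) = -1/6 (z(b) = -(0 + b)/(3*(b + b)) = -b/(3*(2*b)) = -b*1/(2*b)/3 = -1/3*1/2 = -1/6)
X(G, D) = (-8 + G)*(D + G)
j(E, m) = -1421*E/36 + E*m (j(E, m) = ((-1/6)**2 - 8*5 - 8*(-1/6) + 5*(-1/6))*E + E*m = (1/36 - 40 + 4/3 - 5/6)*E + E*m = -1421*E/36 + E*m)
-2876 + j(67, -57) = -2876 + (1/36)*67*(-1421 + 36*(-57)) = -2876 + (1/36)*67*(-1421 - 2052) = -2876 + (1/36)*67*(-3473) = -2876 - 232691/36 = -336227/36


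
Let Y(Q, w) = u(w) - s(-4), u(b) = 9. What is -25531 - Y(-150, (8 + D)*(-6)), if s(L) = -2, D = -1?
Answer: -25542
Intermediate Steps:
Y(Q, w) = 11 (Y(Q, w) = 9 - 1*(-2) = 9 + 2 = 11)
-25531 - Y(-150, (8 + D)*(-6)) = -25531 - 1*11 = -25531 - 11 = -25542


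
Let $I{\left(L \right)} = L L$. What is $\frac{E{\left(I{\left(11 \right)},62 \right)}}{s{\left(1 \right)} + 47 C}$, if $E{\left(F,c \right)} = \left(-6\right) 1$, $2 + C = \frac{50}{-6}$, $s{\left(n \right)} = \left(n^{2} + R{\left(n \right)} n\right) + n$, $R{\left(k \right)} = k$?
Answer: $\frac{9}{724} \approx 0.012431$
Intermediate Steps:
$I{\left(L \right)} = L^{2}$
$s{\left(n \right)} = n + 2 n^{2}$ ($s{\left(n \right)} = \left(n^{2} + n n\right) + n = \left(n^{2} + n^{2}\right) + n = 2 n^{2} + n = n + 2 n^{2}$)
$C = - \frac{31}{3}$ ($C = -2 + \frac{50}{-6} = -2 + 50 \left(- \frac{1}{6}\right) = -2 - \frac{25}{3} = - \frac{31}{3} \approx -10.333$)
$E{\left(F,c \right)} = -6$
$\frac{E{\left(I{\left(11 \right)},62 \right)}}{s{\left(1 \right)} + 47 C} = - \frac{6}{1 \left(1 + 2 \cdot 1\right) + 47 \left(- \frac{31}{3}\right)} = - \frac{6}{1 \left(1 + 2\right) - \frac{1457}{3}} = - \frac{6}{1 \cdot 3 - \frac{1457}{3}} = - \frac{6}{3 - \frac{1457}{3}} = - \frac{6}{- \frac{1448}{3}} = \left(-6\right) \left(- \frac{3}{1448}\right) = \frac{9}{724}$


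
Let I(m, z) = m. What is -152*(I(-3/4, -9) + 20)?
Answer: -2926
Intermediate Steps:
-152*(I(-3/4, -9) + 20) = -152*(-3/4 + 20) = -152*77/4 = -2926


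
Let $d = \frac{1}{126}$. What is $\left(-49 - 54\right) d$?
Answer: $- \frac{103}{126} \approx -0.81746$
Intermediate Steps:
$d = \frac{1}{126} \approx 0.0079365$
$\left(-49 - 54\right) d = \left(-49 - 54\right) \frac{1}{126} = \left(-103\right) \frac{1}{126} = - \frac{103}{126}$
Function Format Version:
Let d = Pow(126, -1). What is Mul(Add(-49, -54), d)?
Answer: Rational(-103, 126) ≈ -0.81746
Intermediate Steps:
d = Rational(1, 126) ≈ 0.0079365
Mul(Add(-49, -54), d) = Mul(Add(-49, -54), Rational(1, 126)) = Mul(-103, Rational(1, 126)) = Rational(-103, 126)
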